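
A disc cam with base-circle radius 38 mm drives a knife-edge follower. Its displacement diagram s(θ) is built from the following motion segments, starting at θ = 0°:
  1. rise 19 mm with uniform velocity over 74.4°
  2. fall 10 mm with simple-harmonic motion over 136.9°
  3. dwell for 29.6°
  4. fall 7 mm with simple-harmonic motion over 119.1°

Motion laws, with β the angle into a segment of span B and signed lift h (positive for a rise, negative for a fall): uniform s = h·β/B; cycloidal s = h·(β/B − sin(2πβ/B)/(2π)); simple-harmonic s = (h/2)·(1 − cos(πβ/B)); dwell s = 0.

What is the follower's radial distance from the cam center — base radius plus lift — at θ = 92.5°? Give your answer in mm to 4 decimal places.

seg 1 [0°–74.4°] uniform, h=19: full span → s += 19 → s = 19.0000
seg 2 [74.4°–211.3°] simple-harmonic, h=-10: θ=92.5° here. β=18.1, B=136.9. -10/2·(1 − cos(π·0.1322)) = -0.4251 → s = 18.5749
radial distance = base radius + s = 38 + 18.5749 = 56.5749

56.5749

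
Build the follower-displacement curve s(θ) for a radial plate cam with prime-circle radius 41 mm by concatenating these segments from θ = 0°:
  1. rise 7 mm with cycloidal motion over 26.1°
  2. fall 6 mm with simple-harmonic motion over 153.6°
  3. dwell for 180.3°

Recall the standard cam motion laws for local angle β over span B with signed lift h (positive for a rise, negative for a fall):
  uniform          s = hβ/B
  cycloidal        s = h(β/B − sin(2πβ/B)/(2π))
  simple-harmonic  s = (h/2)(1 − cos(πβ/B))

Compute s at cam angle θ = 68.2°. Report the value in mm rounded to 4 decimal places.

seg 1 [0°–26.1°] cycloidal, h=7: full span → s += 7 → s = 7.0000
seg 2 [26.1°–179.7°] simple-harmonic, h=-6: θ=68.2° here. β=42.1, B=153.6. -6/2·(1 − cos(π·0.2741)) = -1.0451 → s = 5.9549

5.9549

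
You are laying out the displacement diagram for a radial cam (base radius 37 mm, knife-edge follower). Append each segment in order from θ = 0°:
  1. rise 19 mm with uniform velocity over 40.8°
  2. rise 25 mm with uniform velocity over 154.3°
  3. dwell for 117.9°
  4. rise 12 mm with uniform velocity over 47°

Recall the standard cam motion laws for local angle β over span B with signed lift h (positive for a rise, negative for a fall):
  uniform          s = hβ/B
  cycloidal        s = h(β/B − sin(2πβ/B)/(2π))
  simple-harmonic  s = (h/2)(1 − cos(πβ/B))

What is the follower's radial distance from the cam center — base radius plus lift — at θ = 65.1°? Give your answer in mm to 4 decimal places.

seg 1 [0°–40.8°] uniform, h=19: full span → s += 19 → s = 19.0000
seg 2 [40.8°–195.1°] uniform, h=25: θ=65.1° here. β=24.3, B=154.3. 25·24.3/154.3 = 3.9371 → s = 22.9371
radial distance = base radius + s = 37 + 22.9371 = 59.9371

59.9371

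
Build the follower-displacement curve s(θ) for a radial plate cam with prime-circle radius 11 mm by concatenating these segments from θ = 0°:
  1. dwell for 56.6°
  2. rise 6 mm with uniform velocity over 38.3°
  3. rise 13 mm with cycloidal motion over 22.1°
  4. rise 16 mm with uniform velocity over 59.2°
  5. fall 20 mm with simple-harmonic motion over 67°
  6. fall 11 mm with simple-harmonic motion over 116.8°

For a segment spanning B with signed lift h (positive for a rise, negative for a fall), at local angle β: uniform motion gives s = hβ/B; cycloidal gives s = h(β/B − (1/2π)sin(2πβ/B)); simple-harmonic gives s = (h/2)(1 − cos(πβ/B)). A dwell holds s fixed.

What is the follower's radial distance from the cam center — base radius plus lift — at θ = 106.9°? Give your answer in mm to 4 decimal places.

seg 1 [0°–56.6°] dwell: s stays 0.0000
seg 2 [56.6°–94.9°] uniform, h=6: full span → s += 6 → s = 6.0000
seg 3 [94.9°–117°] cycloidal, h=13: θ=106.9° here. β=12, B=22.1. 13·(0.5430 − sin(2π·0.5430)/(2π)) = 7.6109 → s = 13.6109
radial distance = base radius + s = 11 + 13.6109 = 24.6109

24.6109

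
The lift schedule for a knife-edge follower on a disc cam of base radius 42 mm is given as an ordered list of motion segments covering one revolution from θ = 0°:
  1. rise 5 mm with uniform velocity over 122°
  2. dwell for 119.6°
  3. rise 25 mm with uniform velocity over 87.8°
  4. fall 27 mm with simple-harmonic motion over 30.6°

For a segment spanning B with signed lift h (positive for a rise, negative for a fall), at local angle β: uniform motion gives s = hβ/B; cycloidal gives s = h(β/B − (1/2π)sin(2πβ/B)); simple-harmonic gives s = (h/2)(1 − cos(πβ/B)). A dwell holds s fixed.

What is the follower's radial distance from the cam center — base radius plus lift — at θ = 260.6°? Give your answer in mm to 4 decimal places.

seg 1 [0°–122°] uniform, h=5: full span → s += 5 → s = 5.0000
seg 2 [122°–241.6°] dwell: s stays 5.0000
seg 3 [241.6°–329.4°] uniform, h=25: θ=260.6° here. β=19, B=87.8. 25·19/87.8 = 5.4100 → s = 10.4100
radial distance = base radius + s = 42 + 10.4100 = 52.4100

52.4100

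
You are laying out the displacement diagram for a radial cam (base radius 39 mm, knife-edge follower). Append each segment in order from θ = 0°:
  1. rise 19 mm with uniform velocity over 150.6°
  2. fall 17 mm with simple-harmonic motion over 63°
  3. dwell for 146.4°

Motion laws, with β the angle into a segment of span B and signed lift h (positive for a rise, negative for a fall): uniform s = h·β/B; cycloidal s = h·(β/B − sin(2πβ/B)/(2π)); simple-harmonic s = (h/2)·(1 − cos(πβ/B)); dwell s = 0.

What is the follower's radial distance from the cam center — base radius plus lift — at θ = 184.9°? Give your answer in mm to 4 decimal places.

seg 1 [0°–150.6°] uniform, h=19: full span → s += 19 → s = 19.0000
seg 2 [150.6°–213.6°] simple-harmonic, h=-17: θ=184.9° here. β=34.3, B=63. -17/2·(1 − cos(π·0.5444)) = -9.6830 → s = 9.3170
radial distance = base radius + s = 39 + 9.3170 = 48.3170

48.3170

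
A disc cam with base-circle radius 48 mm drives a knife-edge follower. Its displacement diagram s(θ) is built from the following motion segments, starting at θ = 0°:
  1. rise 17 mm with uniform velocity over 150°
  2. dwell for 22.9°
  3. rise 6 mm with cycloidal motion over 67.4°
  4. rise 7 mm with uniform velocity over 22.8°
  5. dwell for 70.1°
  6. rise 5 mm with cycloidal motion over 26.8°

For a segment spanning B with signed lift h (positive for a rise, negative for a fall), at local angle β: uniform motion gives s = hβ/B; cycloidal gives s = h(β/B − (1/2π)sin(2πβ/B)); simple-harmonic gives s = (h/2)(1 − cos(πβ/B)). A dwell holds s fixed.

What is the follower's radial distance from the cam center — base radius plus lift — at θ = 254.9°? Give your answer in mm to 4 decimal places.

seg 1 [0°–150°] uniform, h=17: full span → s += 17 → s = 17.0000
seg 2 [150°–172.9°] dwell: s stays 17.0000
seg 3 [172.9°–240.3°] cycloidal, h=6: full span → s += 6 → s = 23.0000
seg 4 [240.3°–263.1°] uniform, h=7: θ=254.9° here. β=14.6, B=22.8. 7·14.6/22.8 = 4.4825 → s = 27.4825
radial distance = base radius + s = 48 + 27.4825 = 75.4825

75.4825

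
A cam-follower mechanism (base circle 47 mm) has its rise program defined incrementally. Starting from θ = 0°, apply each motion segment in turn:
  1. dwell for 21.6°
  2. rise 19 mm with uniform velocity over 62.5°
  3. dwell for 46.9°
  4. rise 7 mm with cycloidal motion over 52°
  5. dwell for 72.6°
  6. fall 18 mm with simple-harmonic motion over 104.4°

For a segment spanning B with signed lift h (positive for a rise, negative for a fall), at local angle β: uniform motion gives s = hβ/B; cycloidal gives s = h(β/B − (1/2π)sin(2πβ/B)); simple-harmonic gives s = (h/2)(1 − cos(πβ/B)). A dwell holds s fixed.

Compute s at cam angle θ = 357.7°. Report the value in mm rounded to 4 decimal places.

seg 1 [0°–21.6°] dwell: s stays 0.0000
seg 2 [21.6°–84.1°] uniform, h=19: full span → s += 19 → s = 19.0000
seg 3 [84.1°–131°] dwell: s stays 19.0000
seg 4 [131°–183°] cycloidal, h=7: full span → s += 7 → s = 26.0000
seg 5 [183°–255.6°] dwell: s stays 26.0000
seg 6 [255.6°–360°] simple-harmonic, h=-18: θ=357.7° here. β=102.1, B=104.4. -18/2·(1 − cos(π·0.9780)) = -17.9785 → s = 8.0215

8.0215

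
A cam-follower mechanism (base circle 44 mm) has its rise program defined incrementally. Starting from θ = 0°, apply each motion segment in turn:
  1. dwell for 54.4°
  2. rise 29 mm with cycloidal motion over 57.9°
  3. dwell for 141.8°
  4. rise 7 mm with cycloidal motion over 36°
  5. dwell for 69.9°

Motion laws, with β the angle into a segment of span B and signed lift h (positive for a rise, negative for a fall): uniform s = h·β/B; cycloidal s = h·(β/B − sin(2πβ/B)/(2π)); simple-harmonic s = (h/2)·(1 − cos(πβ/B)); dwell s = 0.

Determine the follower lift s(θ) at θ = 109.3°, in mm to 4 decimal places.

seg 1 [0°–54.4°] dwell: s stays 0.0000
seg 2 [54.4°–112.3°] cycloidal, h=29: θ=109.3° here. β=54.9, B=57.9. 29·(0.9482 − sin(2π·0.9482)/(2π)) = 28.9736 → s = 28.9736

28.9736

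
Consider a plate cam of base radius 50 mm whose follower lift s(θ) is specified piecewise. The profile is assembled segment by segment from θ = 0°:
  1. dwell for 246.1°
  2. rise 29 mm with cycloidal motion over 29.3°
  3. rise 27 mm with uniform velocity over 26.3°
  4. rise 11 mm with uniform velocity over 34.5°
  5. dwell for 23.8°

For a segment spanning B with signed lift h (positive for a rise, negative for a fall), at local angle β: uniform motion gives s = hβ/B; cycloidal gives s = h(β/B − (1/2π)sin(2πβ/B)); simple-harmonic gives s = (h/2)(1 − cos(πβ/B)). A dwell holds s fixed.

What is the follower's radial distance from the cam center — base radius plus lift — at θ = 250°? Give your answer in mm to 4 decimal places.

seg 1 [0°–246.1°] dwell: s stays 0.0000
seg 2 [246.1°–275.4°] cycloidal, h=29: θ=250° here. β=3.9, B=29.3. 29·(0.1331 − sin(2π·0.1331)/(2π)) = 0.4345 → s = 0.4345
radial distance = base radius + s = 50 + 0.4345 = 50.4345

50.4345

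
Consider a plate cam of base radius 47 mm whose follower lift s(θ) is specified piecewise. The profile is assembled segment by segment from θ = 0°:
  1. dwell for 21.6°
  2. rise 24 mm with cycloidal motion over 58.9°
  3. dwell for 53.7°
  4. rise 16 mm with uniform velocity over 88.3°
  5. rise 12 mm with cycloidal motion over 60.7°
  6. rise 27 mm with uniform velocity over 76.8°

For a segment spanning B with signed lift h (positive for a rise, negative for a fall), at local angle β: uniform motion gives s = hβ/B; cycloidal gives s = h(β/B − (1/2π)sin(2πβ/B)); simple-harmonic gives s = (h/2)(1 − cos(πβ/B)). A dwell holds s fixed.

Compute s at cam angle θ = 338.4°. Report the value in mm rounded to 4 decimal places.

seg 1 [0°–21.6°] dwell: s stays 0.0000
seg 2 [21.6°–80.5°] cycloidal, h=24: full span → s += 24 → s = 24.0000
seg 3 [80.5°–134.2°] dwell: s stays 24.0000
seg 4 [134.2°–222.5°] uniform, h=16: full span → s += 16 → s = 40.0000
seg 5 [222.5°–283.2°] cycloidal, h=12: full span → s += 12 → s = 52.0000
seg 6 [283.2°–360°] uniform, h=27: θ=338.4° here. β=55.2, B=76.8. 27·55.2/76.8 = 19.4062 → s = 71.4062

71.4062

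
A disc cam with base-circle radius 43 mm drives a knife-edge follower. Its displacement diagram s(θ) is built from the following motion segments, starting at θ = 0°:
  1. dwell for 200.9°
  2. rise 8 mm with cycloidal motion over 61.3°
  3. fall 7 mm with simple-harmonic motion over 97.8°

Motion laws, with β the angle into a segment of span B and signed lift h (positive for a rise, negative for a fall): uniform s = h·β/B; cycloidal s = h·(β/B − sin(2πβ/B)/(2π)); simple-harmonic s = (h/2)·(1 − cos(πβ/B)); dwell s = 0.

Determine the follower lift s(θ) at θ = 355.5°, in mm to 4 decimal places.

seg 1 [0°–200.9°] dwell: s stays 0.0000
seg 2 [200.9°–262.2°] cycloidal, h=8: full span → s += 8 → s = 8.0000
seg 3 [262.2°–360°] simple-harmonic, h=-7: θ=355.5° here. β=93.3, B=97.8. -7/2·(1 − cos(π·0.9540)) = -6.9635 → s = 1.0365

1.0365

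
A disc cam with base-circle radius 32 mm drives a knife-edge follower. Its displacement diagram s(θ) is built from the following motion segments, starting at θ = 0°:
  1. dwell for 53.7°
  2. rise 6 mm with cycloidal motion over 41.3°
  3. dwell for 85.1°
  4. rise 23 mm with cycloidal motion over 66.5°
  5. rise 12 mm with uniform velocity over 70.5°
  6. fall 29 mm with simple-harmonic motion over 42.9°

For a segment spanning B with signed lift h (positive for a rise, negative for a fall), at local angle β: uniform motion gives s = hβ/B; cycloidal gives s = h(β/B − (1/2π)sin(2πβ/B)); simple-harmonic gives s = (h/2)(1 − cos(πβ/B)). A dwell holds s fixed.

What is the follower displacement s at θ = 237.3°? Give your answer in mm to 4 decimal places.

seg 1 [0°–53.7°] dwell: s stays 0.0000
seg 2 [53.7°–95°] cycloidal, h=6: full span → s += 6 → s = 6.0000
seg 3 [95°–180.1°] dwell: s stays 6.0000
seg 4 [180.1°–246.6°] cycloidal, h=23: θ=237.3° here. β=57.2, B=66.5. 23·(0.8602 − sin(2π·0.8602)/(2π)) = 22.6018 → s = 28.6018

28.6018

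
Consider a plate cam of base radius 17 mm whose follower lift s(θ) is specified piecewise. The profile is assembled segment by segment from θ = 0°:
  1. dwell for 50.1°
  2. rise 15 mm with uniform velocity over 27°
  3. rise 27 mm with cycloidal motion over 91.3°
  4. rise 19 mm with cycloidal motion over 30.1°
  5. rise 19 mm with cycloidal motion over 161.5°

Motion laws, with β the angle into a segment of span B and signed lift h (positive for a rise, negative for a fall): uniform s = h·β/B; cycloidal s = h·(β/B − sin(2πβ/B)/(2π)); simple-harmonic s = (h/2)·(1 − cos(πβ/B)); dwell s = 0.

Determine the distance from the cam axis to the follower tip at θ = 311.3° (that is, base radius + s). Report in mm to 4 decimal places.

seg 1 [0°–50.1°] dwell: s stays 0.0000
seg 2 [50.1°–77.1°] uniform, h=15: full span → s += 15 → s = 15.0000
seg 3 [77.1°–168.4°] cycloidal, h=27: full span → s += 27 → s = 42.0000
seg 4 [168.4°–198.5°] cycloidal, h=19: full span → s += 19 → s = 61.0000
seg 5 [198.5°–360°] cycloidal, h=19: θ=311.3° here. β=112.8, B=161.5. 19·(0.6985 − sin(2π·0.6985)/(2π)) = 16.1373 → s = 77.1373
radial distance = base radius + s = 17 + 77.1373 = 94.1373

94.1373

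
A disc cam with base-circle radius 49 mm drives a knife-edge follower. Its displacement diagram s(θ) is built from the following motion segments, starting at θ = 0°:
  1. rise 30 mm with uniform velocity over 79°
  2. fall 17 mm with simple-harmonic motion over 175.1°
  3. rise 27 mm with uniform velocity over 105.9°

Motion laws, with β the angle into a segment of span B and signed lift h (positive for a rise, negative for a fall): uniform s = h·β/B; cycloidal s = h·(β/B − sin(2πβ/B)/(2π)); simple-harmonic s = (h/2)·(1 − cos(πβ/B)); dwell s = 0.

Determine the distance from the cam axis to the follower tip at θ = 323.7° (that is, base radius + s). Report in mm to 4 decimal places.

seg 1 [0°–79°] uniform, h=30: full span → s += 30 → s = 30.0000
seg 2 [79°–254.1°] simple-harmonic, h=-17: full span → s += -17 → s = 13.0000
seg 3 [254.1°–360°] uniform, h=27: θ=323.7° here. β=69.6, B=105.9. 27·69.6/105.9 = 17.7450 → s = 30.7450
radial distance = base radius + s = 49 + 30.7450 = 79.7450

79.7450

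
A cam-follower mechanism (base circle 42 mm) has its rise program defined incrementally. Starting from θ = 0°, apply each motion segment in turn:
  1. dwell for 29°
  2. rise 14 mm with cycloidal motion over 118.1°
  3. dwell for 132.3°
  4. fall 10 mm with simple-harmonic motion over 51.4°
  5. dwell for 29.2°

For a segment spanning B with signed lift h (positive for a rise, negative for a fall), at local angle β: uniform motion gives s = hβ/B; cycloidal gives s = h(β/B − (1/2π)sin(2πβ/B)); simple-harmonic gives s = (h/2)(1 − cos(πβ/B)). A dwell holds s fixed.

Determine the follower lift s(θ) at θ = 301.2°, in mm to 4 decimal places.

seg 1 [0°–29°] dwell: s stays 0.0000
seg 2 [29°–147.1°] cycloidal, h=14: full span → s += 14 → s = 14.0000
seg 3 [147.1°–279.4°] dwell: s stays 14.0000
seg 4 [279.4°–330.8°] simple-harmonic, h=-10: θ=301.2° here. β=21.8, B=51.4. -10/2·(1 − cos(π·0.4241)) = -3.8194 → s = 10.1806

10.1806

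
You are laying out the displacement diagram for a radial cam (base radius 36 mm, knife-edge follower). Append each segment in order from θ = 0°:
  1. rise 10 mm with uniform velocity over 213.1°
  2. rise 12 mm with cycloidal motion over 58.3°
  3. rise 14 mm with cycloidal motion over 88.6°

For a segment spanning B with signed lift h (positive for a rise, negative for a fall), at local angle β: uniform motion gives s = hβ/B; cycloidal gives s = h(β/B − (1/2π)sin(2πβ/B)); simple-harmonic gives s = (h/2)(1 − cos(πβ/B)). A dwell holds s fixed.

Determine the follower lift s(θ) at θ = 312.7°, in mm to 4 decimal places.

seg 1 [0°–213.1°] uniform, h=10: full span → s += 10 → s = 10.0000
seg 2 [213.1°–271.4°] cycloidal, h=12: full span → s += 12 → s = 22.0000
seg 3 [271.4°–360°] cycloidal, h=14: θ=312.7° here. β=41.3, B=88.6. 14·(0.4661 − sin(2π·0.4661)/(2π)) = 6.0555 → s = 28.0555

28.0555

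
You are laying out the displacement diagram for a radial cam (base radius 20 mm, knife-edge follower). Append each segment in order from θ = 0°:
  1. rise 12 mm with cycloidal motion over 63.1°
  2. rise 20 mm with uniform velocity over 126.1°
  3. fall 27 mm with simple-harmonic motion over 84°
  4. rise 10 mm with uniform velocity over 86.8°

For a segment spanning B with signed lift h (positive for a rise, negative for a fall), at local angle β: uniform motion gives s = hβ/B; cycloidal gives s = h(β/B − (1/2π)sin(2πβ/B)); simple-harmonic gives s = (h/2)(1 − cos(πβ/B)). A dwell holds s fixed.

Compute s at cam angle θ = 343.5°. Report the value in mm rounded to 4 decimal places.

seg 1 [0°–63.1°] cycloidal, h=12: full span → s += 12 → s = 12.0000
seg 2 [63.1°–189.2°] uniform, h=20: full span → s += 20 → s = 32.0000
seg 3 [189.2°–273.2°] simple-harmonic, h=-27: full span → s += -27 → s = 5.0000
seg 4 [273.2°–360°] uniform, h=10: θ=343.5° here. β=70.3, B=86.8. 10·70.3/86.8 = 8.0991 → s = 13.0991

13.0991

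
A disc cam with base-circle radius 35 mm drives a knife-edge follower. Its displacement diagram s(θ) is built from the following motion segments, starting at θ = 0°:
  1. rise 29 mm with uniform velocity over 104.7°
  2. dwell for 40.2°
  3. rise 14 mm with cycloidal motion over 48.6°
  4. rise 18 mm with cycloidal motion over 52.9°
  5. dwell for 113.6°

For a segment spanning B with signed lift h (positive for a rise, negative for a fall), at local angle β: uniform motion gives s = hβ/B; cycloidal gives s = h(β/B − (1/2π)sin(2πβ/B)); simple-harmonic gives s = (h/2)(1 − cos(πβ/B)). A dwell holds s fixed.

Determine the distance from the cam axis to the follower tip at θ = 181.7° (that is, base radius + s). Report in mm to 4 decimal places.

seg 1 [0°–104.7°] uniform, h=29: full span → s += 29 → s = 29.0000
seg 2 [104.7°–144.9°] dwell: s stays 29.0000
seg 3 [144.9°–193.5°] cycloidal, h=14: θ=181.7° here. β=36.8, B=48.6. 14·(0.7572 − sin(2π·0.7572)/(2π)) = 12.8267 → s = 41.8267
radial distance = base radius + s = 35 + 41.8267 = 76.8267

76.8267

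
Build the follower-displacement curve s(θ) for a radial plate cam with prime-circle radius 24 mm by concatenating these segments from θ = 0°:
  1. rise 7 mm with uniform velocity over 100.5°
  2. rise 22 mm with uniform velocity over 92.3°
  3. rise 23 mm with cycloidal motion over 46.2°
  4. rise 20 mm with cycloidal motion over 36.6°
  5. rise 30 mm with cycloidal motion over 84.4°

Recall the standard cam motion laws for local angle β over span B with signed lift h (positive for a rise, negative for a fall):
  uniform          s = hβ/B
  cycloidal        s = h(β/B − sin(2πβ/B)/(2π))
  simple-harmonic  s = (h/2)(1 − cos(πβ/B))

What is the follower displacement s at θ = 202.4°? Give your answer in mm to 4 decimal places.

seg 1 [0°–100.5°] uniform, h=7: full span → s += 7 → s = 7.0000
seg 2 [100.5°–192.8°] uniform, h=22: full span → s += 22 → s = 29.0000
seg 3 [192.8°–239°] cycloidal, h=23: θ=202.4° here. β=9.6, B=46.2. 23·(0.2078 − sin(2π·0.2078)/(2π)) = 1.2466 → s = 30.2466

30.2466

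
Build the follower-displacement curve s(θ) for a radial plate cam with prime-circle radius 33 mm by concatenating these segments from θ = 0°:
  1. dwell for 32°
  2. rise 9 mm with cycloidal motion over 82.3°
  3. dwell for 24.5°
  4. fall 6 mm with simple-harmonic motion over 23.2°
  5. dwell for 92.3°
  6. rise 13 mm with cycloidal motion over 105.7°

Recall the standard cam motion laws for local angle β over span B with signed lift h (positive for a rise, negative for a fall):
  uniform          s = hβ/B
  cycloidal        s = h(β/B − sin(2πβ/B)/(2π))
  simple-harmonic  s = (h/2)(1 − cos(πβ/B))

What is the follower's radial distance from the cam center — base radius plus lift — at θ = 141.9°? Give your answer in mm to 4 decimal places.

seg 1 [0°–32°] dwell: s stays 0.0000
seg 2 [32°–114.3°] cycloidal, h=9: full span → s += 9 → s = 9.0000
seg 3 [114.3°–138.8°] dwell: s stays 9.0000
seg 4 [138.8°–162°] simple-harmonic, h=-6: θ=141.9° here. β=3.1, B=23.2. -6/2·(1 − cos(π·0.1336)) = -0.2605 → s = 8.7395
radial distance = base radius + s = 33 + 8.7395 = 41.7395

41.7395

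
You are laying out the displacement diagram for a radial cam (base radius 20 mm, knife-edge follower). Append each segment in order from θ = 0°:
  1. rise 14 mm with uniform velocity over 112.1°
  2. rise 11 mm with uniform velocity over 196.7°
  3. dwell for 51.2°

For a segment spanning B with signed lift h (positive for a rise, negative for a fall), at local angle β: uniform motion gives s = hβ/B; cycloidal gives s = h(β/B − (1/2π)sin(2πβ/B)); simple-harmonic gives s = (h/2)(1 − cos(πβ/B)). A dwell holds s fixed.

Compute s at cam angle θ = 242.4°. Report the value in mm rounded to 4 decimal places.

seg 1 [0°–112.1°] uniform, h=14: full span → s += 14 → s = 14.0000
seg 2 [112.1°–308.8°] uniform, h=11: θ=242.4° here. β=130.3, B=196.7. 11·130.3/196.7 = 7.2867 → s = 21.2867

21.2867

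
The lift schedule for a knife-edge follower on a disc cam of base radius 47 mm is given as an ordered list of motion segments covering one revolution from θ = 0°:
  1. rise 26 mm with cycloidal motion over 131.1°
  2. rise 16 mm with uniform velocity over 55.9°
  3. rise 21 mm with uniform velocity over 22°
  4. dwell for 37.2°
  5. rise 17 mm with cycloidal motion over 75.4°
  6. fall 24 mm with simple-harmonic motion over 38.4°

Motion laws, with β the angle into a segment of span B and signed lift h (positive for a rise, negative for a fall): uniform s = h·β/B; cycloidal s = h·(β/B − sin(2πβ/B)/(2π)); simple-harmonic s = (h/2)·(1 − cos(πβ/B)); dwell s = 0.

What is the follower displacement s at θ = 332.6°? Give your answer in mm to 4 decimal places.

seg 1 [0°–131.1°] cycloidal, h=26: full span → s += 26 → s = 26.0000
seg 2 [131.1°–187°] uniform, h=16: full span → s += 16 → s = 42.0000
seg 3 [187°–209°] uniform, h=21: full span → s += 21 → s = 63.0000
seg 4 [209°–246.2°] dwell: s stays 63.0000
seg 5 [246.2°–321.6°] cycloidal, h=17: full span → s += 17 → s = 80.0000
seg 6 [321.6°–360°] simple-harmonic, h=-24: θ=332.6° here. β=11, B=38.4. -24/2·(1 − cos(π·0.2865)) = -4.5401 → s = 75.4599

75.4599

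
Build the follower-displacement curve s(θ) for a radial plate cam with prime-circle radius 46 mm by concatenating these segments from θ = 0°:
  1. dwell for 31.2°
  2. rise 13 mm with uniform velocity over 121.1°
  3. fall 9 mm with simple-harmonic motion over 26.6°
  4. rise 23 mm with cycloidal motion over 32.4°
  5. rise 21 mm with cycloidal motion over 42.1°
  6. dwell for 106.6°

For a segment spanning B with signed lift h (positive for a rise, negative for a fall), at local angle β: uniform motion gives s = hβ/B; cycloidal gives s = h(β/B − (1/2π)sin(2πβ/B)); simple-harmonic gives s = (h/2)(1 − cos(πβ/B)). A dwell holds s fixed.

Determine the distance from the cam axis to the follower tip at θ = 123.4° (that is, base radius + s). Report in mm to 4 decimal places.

seg 1 [0°–31.2°] dwell: s stays 0.0000
seg 2 [31.2°–152.3°] uniform, h=13: θ=123.4° here. β=92.2, B=121.1. 13·92.2/121.1 = 9.8976 → s = 9.8976
radial distance = base radius + s = 46 + 9.8976 = 55.8976

55.8976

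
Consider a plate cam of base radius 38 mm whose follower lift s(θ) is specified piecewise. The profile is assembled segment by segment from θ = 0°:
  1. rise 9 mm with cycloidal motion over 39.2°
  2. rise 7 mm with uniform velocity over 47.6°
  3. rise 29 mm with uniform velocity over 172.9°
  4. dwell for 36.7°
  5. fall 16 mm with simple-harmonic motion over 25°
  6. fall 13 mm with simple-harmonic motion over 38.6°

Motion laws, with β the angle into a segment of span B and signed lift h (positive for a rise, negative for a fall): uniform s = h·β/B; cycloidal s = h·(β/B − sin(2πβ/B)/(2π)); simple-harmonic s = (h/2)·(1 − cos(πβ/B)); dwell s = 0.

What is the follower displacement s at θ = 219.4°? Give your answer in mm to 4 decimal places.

seg 1 [0°–39.2°] cycloidal, h=9: full span → s += 9 → s = 9.0000
seg 2 [39.2°–86.8°] uniform, h=7: full span → s += 7 → s = 16.0000
seg 3 [86.8°–259.7°] uniform, h=29: θ=219.4° here. β=132.6, B=172.9. 29·132.6/172.9 = 22.2406 → s = 38.2406

38.2406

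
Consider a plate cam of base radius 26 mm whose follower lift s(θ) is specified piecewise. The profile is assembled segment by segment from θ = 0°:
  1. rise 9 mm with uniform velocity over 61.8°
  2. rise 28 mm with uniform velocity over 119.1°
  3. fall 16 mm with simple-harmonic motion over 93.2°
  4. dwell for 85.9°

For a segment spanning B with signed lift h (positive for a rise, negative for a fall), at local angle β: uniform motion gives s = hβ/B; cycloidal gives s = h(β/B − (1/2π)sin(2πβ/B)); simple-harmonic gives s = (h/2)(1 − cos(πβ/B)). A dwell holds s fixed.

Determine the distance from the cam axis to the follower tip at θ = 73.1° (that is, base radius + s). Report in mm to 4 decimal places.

seg 1 [0°–61.8°] uniform, h=9: full span → s += 9 → s = 9.0000
seg 2 [61.8°–180.9°] uniform, h=28: θ=73.1° here. β=11.3, B=119.1. 28·11.3/119.1 = 2.6566 → s = 11.6566
radial distance = base radius + s = 26 + 11.6566 = 37.6566

37.6566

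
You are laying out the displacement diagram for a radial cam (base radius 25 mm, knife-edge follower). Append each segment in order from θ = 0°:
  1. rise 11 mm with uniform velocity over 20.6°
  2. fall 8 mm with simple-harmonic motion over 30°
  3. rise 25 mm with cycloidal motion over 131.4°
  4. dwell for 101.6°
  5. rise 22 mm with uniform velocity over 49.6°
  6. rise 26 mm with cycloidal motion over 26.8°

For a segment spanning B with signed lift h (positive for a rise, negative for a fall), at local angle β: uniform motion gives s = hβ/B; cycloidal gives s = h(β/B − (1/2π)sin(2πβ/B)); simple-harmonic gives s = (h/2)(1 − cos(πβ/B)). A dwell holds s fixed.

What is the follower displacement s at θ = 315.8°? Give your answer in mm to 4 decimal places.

seg 1 [0°–20.6°] uniform, h=11: full span → s += 11 → s = 11.0000
seg 2 [20.6°–50.6°] simple-harmonic, h=-8: full span → s += -8 → s = 3.0000
seg 3 [50.6°–182°] cycloidal, h=25: full span → s += 25 → s = 28.0000
seg 4 [182°–283.6°] dwell: s stays 28.0000
seg 5 [283.6°–333.2°] uniform, h=22: θ=315.8° here. β=32.2, B=49.6. 22·32.2/49.6 = 14.2823 → s = 42.2823

42.2823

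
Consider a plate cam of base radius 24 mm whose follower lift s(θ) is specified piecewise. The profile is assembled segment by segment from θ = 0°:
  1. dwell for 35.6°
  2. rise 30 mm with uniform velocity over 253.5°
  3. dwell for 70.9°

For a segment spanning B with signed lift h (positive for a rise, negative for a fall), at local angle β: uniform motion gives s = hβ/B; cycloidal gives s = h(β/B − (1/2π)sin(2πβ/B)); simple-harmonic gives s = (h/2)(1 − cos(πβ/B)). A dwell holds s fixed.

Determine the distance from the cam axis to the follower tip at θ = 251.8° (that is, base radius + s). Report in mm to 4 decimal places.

seg 1 [0°–35.6°] dwell: s stays 0.0000
seg 2 [35.6°–289.1°] uniform, h=30: θ=251.8° here. β=216.2, B=253.5. 30·216.2/253.5 = 25.5858 → s = 25.5858
radial distance = base radius + s = 24 + 25.5858 = 49.5858

49.5858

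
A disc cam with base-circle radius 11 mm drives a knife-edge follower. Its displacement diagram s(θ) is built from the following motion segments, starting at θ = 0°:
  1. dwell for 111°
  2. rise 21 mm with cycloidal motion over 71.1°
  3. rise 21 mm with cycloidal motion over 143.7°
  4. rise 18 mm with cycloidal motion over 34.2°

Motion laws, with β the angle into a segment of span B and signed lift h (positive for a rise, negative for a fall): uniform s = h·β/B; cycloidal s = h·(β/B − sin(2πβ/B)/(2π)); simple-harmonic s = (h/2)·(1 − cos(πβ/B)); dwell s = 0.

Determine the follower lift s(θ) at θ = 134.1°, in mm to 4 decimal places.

seg 1 [0°–111°] dwell: s stays 0.0000
seg 2 [111°–182.1°] cycloidal, h=21: θ=134.1° here. β=23.1, B=71.1. 21·(0.3249 − sin(2π·0.3249)/(2π)) = 3.8438 → s = 3.8438

3.8438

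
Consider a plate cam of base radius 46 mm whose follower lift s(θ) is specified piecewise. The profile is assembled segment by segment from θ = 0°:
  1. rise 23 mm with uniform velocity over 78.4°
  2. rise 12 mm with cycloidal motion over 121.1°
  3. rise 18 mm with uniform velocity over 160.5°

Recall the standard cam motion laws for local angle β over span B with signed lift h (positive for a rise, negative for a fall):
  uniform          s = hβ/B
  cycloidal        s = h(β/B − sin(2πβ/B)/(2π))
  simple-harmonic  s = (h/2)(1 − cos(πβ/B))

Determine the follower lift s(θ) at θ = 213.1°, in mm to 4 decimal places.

seg 1 [0°–78.4°] uniform, h=23: full span → s += 23 → s = 23.0000
seg 2 [78.4°–199.5°] cycloidal, h=12: full span → s += 12 → s = 35.0000
seg 3 [199.5°–360°] uniform, h=18: θ=213.1° here. β=13.6, B=160.5. 18·13.6/160.5 = 1.5252 → s = 36.5252

36.5252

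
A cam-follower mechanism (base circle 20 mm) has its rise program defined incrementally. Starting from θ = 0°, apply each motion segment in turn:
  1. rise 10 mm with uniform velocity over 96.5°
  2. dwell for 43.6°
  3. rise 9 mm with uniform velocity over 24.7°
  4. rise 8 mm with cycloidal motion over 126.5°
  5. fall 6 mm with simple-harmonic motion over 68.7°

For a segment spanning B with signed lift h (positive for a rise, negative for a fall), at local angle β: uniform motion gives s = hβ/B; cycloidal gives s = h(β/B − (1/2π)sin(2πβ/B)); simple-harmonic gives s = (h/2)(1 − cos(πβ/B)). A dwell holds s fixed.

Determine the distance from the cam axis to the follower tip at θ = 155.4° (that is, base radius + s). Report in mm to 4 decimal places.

seg 1 [0°–96.5°] uniform, h=10: full span → s += 10 → s = 10.0000
seg 2 [96.5°–140.1°] dwell: s stays 10.0000
seg 3 [140.1°–164.8°] uniform, h=9: θ=155.4° here. β=15.3, B=24.7. 9·15.3/24.7 = 5.5749 → s = 15.5749
radial distance = base radius + s = 20 + 15.5749 = 35.5749

35.5749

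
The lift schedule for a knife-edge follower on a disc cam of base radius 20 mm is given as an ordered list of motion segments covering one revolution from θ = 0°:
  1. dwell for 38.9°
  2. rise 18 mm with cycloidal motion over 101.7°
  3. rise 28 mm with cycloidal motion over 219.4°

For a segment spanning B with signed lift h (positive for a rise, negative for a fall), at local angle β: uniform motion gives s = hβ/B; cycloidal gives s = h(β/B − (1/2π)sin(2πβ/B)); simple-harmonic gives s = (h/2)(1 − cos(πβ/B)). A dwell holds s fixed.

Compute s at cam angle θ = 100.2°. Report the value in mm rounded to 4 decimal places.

seg 1 [0°–38.9°] dwell: s stays 0.0000
seg 2 [38.9°–140.6°] cycloidal, h=18: θ=100.2° here. β=61.3, B=101.7. 18·(0.6028 − sin(2π·0.6028)/(2π)) = 12.5733 → s = 12.5733

12.5733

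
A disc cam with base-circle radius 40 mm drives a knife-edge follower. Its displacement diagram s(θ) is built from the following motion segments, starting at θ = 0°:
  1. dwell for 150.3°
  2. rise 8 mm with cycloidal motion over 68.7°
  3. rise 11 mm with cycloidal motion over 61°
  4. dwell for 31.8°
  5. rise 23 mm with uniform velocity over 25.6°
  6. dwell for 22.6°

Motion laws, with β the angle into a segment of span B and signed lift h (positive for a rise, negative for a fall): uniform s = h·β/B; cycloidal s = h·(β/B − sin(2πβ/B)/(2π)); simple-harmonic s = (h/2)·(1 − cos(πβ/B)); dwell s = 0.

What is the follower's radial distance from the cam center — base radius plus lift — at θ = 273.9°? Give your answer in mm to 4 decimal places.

seg 1 [0°–150.3°] dwell: s stays 0.0000
seg 2 [150.3°–219°] cycloidal, h=8: full span → s += 8 → s = 8.0000
seg 3 [219°–280°] cycloidal, h=11: θ=273.9° here. β=54.9, B=61. 11·(0.9000 − sin(2π·0.9000)/(2π)) = 10.9290 → s = 18.9290
radial distance = base radius + s = 40 + 18.9290 = 58.9290

58.9290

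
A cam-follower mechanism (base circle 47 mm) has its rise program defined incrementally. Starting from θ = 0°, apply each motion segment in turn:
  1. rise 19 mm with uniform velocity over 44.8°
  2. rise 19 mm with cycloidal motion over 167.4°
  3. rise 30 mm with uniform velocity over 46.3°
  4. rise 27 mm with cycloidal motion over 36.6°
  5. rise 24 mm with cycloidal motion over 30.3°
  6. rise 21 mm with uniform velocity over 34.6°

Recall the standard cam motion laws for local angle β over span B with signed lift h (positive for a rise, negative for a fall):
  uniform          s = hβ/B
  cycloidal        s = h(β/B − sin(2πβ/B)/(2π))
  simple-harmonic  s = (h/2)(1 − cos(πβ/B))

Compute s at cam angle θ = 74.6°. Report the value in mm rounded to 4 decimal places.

seg 1 [0°–44.8°] uniform, h=19: full span → s += 19 → s = 19.0000
seg 2 [44.8°–212.2°] cycloidal, h=19: θ=74.6° here. β=29.8, B=167.4. 19·(0.1780 − sin(2π·0.1780)/(2π)) = 0.6624 → s = 19.6624

19.6624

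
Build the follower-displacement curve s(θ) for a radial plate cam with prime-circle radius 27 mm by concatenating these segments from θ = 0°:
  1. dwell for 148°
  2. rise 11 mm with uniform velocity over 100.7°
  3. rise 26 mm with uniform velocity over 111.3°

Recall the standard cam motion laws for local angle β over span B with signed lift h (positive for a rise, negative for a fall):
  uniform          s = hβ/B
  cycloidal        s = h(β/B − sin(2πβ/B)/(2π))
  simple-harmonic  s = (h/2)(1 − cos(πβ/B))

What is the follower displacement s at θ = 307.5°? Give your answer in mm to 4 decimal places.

seg 1 [0°–148°] dwell: s stays 0.0000
seg 2 [148°–248.7°] uniform, h=11: full span → s += 11 → s = 11.0000
seg 3 [248.7°–360°] uniform, h=26: θ=307.5° here. β=58.8, B=111.3. 26·58.8/111.3 = 13.7358 → s = 24.7358

24.7358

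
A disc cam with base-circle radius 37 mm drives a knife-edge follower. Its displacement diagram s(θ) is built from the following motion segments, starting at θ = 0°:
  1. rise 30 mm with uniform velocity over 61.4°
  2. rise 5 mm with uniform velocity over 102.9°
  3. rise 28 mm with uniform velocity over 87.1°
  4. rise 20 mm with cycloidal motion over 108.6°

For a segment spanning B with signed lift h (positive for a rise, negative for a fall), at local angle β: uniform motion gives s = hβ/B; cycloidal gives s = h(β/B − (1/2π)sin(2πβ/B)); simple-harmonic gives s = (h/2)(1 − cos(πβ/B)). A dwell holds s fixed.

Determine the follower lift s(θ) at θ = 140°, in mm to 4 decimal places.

seg 1 [0°–61.4°] uniform, h=30: full span → s += 30 → s = 30.0000
seg 2 [61.4°–164.3°] uniform, h=5: θ=140° here. β=78.6, B=102.9. 5·78.6/102.9 = 3.8192 → s = 33.8192

33.8192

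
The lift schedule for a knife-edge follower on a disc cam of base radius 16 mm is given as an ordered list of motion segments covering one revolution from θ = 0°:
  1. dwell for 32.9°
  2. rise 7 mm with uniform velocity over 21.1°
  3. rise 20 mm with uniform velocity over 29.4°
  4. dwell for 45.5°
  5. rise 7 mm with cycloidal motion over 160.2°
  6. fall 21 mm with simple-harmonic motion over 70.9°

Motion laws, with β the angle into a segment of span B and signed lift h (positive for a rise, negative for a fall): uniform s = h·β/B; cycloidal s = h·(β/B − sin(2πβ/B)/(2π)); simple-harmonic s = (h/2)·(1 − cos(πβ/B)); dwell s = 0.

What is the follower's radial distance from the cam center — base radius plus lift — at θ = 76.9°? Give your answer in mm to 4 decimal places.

seg 1 [0°–32.9°] dwell: s stays 0.0000
seg 2 [32.9°–54°] uniform, h=7: full span → s += 7 → s = 7.0000
seg 3 [54°–83.4°] uniform, h=20: θ=76.9° here. β=22.9, B=29.4. 20·22.9/29.4 = 15.5782 → s = 22.5782
radial distance = base radius + s = 16 + 22.5782 = 38.5782

38.5782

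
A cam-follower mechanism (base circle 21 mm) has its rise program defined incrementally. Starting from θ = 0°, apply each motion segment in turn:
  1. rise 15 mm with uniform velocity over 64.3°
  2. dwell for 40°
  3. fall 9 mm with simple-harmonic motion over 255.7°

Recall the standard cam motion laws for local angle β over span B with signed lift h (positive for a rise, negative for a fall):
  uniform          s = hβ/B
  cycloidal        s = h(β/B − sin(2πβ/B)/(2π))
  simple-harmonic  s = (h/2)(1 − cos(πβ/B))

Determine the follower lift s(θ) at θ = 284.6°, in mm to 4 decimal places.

seg 1 [0°–64.3°] uniform, h=15: full span → s += 15 → s = 15.0000
seg 2 [64.3°–104.3°] dwell: s stays 15.0000
seg 3 [104.3°–360°] simple-harmonic, h=-9: θ=284.6° here. β=180.3, B=255.7. -9/2·(1 − cos(π·0.7051)) = -7.2033 → s = 7.7967

7.7967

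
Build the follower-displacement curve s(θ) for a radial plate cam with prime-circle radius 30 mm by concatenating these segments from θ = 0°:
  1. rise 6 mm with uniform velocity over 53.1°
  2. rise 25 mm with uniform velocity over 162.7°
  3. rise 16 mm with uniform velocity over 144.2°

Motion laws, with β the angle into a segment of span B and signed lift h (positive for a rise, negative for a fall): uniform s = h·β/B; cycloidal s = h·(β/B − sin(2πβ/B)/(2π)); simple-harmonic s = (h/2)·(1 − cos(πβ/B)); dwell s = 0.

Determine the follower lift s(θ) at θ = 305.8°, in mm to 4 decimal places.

seg 1 [0°–53.1°] uniform, h=6: full span → s += 6 → s = 6.0000
seg 2 [53.1°–215.8°] uniform, h=25: full span → s += 25 → s = 31.0000
seg 3 [215.8°–360°] uniform, h=16: θ=305.8° here. β=90, B=144.2. 16·90/144.2 = 9.9861 → s = 40.9861

40.9861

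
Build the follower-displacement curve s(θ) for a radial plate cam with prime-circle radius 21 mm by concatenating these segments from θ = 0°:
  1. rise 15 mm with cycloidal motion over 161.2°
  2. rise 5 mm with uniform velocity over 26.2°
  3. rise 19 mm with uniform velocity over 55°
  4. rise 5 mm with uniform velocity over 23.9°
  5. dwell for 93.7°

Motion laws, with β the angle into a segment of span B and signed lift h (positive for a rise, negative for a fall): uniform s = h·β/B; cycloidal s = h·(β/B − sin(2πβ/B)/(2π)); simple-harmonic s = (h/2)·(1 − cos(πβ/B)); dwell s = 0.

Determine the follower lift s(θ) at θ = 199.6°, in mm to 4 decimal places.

seg 1 [0°–161.2°] cycloidal, h=15: full span → s += 15 → s = 15.0000
seg 2 [161.2°–187.4°] uniform, h=5: full span → s += 5 → s = 20.0000
seg 3 [187.4°–242.4°] uniform, h=19: θ=199.6° here. β=12.2, B=55. 19·12.2/55 = 4.2145 → s = 24.2145

24.2145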